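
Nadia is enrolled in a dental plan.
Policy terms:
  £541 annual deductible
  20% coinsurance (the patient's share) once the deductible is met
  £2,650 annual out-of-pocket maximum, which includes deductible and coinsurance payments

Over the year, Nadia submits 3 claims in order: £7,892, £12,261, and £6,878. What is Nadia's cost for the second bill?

Claim 1 (£7,892): deductible takes £541, £7,351 remains; patient's 20% is £1,470.20. Cost to patient: £2,011.20. OOP to date £2,011.20.
Claim 2 (£12,261): 20% coinsurance on £12,261 = £2,452.20. Adding that to £2,011.20 gives £4,463.40, past the £2,650 cap; patient pays only £2,650 − £2,011.20 = £638.80.

£638.80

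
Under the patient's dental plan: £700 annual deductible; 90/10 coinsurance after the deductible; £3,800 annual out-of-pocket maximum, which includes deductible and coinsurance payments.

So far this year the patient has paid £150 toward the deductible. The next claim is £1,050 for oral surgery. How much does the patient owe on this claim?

Remaining deductible: £700 − £150 = £550.
After the £550 deductible portion, £1,050 − £550 = £500 is subject to coinsurance.
10% of £500 = £50 falls to the patient.
So the patient owes £550 + £50 = £600 before any cap.
Total out-of-pocket so far would be £150 + £600 = £750, below the £3,800 cap — no reduction.

£600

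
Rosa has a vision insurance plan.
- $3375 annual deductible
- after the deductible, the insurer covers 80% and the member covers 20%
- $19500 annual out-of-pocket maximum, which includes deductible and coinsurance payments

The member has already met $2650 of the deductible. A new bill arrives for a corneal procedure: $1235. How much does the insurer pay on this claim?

$408

Deductible still to meet: $3375 − $2650 = $725.
That leaves $1235 − $725 = $510 for coinsurance.
Member's 20% share of $510 is $102.
That puts the member's cost at $725 + $102 = $827 before any cap.
Total out-of-pocket so far would be $2650 + $827 = $3477, below the $19500 cap — no reduction.
Insurer pays the balance: $1235 − $827 = $408.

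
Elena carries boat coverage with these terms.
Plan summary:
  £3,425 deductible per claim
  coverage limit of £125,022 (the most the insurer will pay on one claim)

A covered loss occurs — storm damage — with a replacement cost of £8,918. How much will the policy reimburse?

After the deductible, £8,918 − £3,425 = £5,493 remains.
That's under the £125,022 cap, so the insurer reimburses the full £5,493.

£5,493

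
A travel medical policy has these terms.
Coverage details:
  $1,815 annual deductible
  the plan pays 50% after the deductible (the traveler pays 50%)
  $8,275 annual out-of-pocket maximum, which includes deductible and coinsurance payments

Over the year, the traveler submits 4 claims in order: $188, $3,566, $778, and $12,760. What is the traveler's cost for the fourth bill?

Claim 1 ($188): all of it applies to the deductible. Traveler pays $188; OOP now $188.
Claim 2 ($3,566): deductible takes $1,627, $1,939 remains; traveler's 50% is $969.50. Cost to traveler: $2,596.50. OOP to date $2,784.50.
Claim 3 ($778): deductible already satisfied, so traveler's share is 50% × $778 = $389. Cost to traveler: $389. OOP to date $3,173.50.
Claim 4 ($12,760): deductible already satisfied, so traveler's share is 50% × $12,760 = $6,380. That would push OOP to $9,553.50, over the $8,275 cap, so traveler pays $8,275 − $3,173.50 = $5,101.50.

$5,101.50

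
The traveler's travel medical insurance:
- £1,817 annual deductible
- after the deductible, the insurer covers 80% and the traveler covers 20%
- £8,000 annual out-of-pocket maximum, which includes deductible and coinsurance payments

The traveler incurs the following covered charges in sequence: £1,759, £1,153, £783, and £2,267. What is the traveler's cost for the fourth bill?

Claim 1 (£1,759): fully absorbed by the deductible. Traveler owes £1,759 (running OOP £1,759).
Claim 2 (£1,153): deductible takes £58, £1,095 remains; 20% of £1,095 = £219. Traveler pays £277; OOP now £2,036.
Claim 3 (£783): deductible already satisfied, so traveler's share is 20% × £783 = £156.60. Cost to traveler: £156.60. OOP to date £2,192.60.
Claim 4 (£2,267): 20% coinsurance on £2,267 = £453.40. Traveler owes £453.40 (running OOP £2,646).

£453.40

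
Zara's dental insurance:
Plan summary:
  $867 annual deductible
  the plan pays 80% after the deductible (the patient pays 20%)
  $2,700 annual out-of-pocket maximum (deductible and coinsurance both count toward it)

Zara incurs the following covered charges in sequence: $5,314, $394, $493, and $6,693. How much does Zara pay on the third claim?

Claim 1 ($5,314): deductible takes $867, $4,447 remains; 20% of $4,447 = $889.40. Patient pays $1,756.40; OOP now $1,756.40.
Claim 2 ($394): 20% coinsurance on $394 = $78.80. Patient owes $78.80 (running OOP $1,835.20).
Claim 3 ($493): 20% coinsurance on $493 = $98.60. Patient pays $98.60; OOP now $1,933.80.

$98.60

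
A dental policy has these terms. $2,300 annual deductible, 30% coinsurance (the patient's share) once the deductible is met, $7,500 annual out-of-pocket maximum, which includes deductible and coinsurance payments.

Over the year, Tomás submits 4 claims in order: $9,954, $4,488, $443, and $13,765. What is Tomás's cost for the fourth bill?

#1 ($9,954): $2,300 finishes the deductible; $7,654 goes to coinsurance; patient's 30% is $2,296.20. Patient owes $4,596.20 (running OOP $4,596.20).
#2 ($4,488): deductible already satisfied, so patient's share is 30% × $4,488 = $1,346.40. Patient pays $1,346.40; OOP now $5,942.60.
#3 ($443): deductible met; 30% of $443 = $132.90. Cost to patient: $132.90. OOP to date $6,075.50.
#4 ($13,765): 30% coinsurance on $13,765 = $4,129.50. That would push OOP to $10,205, over the $7,500 cap, so patient pays $7,500 − $6,075.50 = $1,424.50.

$1,424.50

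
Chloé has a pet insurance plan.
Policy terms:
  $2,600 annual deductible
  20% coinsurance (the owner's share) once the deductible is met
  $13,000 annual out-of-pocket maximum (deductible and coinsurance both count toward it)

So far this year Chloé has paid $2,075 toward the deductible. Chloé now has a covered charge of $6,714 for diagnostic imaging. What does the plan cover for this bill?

Remaining deductible: $2,600 − $2,075 = $525.
After the $525 deductible portion, $6,714 − $525 = $6,189 is subject to coinsurance.
Owner's 20% share of $6,189 is $1,237.80.
So the owner owes $525 + $1,237.80 = $1,762.80 before any cap.
Cumulative spending $2,075 + $1,762.80 = $3,837.80 stays under the $13,000 maximum.
The plan picks up $6,714 − $1,762.80 = $4,951.20.

$4,951.20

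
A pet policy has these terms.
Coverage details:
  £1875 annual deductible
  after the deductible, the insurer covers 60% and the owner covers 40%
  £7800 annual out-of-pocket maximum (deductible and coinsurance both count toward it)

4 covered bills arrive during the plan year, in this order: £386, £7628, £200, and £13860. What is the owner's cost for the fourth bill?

Claim 1 — £386: entire amount goes to the deductible. Owner owes £386 (running OOP £386).
Claim 2 — £7628: deductible takes £1489, £6139 remains; 40% of £6139 = £2455.60. Cost to owner: £3944.60. OOP to date £4330.60.
Claim 3 — £200: deductible met; 40% of £200 = £80. Owner pays £80; OOP now £4410.60.
Claim 4 — £13860: 40% coinsurance on £13860 = £5544. OOP would hit £9954.60 > £7800, so the cap limits the owner to £7800 − £4410.60 = £3389.40.

£3389.40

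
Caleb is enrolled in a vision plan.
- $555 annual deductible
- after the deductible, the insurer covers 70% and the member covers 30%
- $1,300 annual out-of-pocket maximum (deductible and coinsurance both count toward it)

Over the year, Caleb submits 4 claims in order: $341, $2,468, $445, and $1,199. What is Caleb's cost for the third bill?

#1 ($341): fully absorbed by the deductible. Cost to member: $341. OOP to date $341.
#2 ($2,468): $214 to deductible, leaving $2,254; 30% of $2,254 = $676.20. Cost to member: $890.20. OOP to date $1,231.20.
#3 ($445): deductible already satisfied, so member's share is 30% × $445 = $133.50. That would push OOP to $1,364.70, over the $1,300 cap, so member pays $1,300 − $1,231.20 = $68.80.

$68.80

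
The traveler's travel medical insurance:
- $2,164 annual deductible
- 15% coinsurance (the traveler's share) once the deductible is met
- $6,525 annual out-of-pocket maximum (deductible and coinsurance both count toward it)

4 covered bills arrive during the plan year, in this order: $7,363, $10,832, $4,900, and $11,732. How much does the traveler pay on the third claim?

Claim 1 — $7,363: $2,164 to deductible, leaving $5,199; traveler's 15% is $779.85. Cost to traveler: $2,943.85. OOP to date $2,943.85.
Claim 2 — $10,832: deductible met; 15% of $10,832 = $1,624.80. Traveler owes $1,624.80 (running OOP $4,568.65).
Claim 3 — $4,900: deductible already satisfied, so traveler's share is 15% × $4,900 = $735. Traveler owes $735 (running OOP $5,303.65).

$735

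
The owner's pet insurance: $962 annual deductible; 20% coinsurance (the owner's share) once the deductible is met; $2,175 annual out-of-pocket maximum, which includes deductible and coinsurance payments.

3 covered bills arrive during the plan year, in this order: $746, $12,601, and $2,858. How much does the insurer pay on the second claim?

$11,172

Claim 1 — $746: entire amount goes to the deductible. Owner pays $746; OOP now $746. Insurer: $746 − $746 = $0.
Claim 2 — $12,601: deductible takes $216, $12,385 remains; 20% of $12,385 = $2,477. Together that's $216 + $2,477 = $2,693. Adding that to $746 gives $3,439, past the $2,175 cap; owner pays only $2,175 − $746 = $1,429. Plan pays $12,601 − $1,429 = $11,172.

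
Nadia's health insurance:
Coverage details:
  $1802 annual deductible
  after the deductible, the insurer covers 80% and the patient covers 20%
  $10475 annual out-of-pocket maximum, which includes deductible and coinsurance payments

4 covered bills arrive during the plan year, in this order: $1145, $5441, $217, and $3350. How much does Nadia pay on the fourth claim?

$670

Claim 1 ($1145): fully absorbed by the deductible. Patient owes $1145 (running OOP $1145).
Claim 2 ($5441): $657 to deductible, leaving $4784; 20% of $4784 = $956.80. Patient owes $1613.80 (running OOP $2758.80).
Claim 3 ($217): 20% coinsurance on $217 = $43.40. Cost to patient: $43.40. OOP to date $2802.20.
Claim 4 ($3350): 20% coinsurance on $3350 = $670. Patient owes $670 (running OOP $3472.20).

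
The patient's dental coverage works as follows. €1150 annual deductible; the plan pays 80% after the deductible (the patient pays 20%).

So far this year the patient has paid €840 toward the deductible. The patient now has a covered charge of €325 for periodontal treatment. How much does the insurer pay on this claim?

€12

€840 of the €1150 deductible is already met, leaving €310.
The remaining €15 (= €325 − €310) moves to coinsurance.
Patient's 20% share of €15 is €3.
Patient responsibility: €310 + €3 = €313.
Insurer pays the balance: €325 − €313 = €12.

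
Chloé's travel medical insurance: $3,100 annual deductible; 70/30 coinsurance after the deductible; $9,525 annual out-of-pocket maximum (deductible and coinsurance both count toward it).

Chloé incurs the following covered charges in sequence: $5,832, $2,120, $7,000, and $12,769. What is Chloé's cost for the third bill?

$2,100

Claim 1 — $5,832: deductible takes $3,100, $2,732 remains; coinsurance $2,732 × 30% = $819.60. Traveler owes $3,919.60 (running OOP $3,919.60).
Claim 2 — $2,120: deductible already satisfied, so traveler's share is 30% × $2,120 = $636. Traveler owes $636 (running OOP $4,555.60).
Claim 3 — $7,000: deductible already satisfied, so traveler's share is 30% × $7,000 = $2,100. Traveler pays $2,100; OOP now $6,655.60.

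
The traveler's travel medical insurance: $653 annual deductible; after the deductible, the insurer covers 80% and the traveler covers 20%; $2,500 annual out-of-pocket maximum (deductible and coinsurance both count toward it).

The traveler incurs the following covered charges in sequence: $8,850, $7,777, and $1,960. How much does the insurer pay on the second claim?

Bill 1, $8,850: deductible takes $653, $8,197 remains; coinsurance $8,197 × 20% = $1,639.40. Traveler pays $2,292.40; OOP now $2,292.40. Insurer: $8,850 − $2,292.40 = $6,557.60.
Bill 2, $7,777: deductible met; 20% of $7,777 = $1,555.40. Adding that to $2,292.40 gives $3,847.80, past the $2,500 cap; traveler pays only $2,500 − $2,292.40 = $207.60. Insurer: $7,777 − $207.60 = $7,569.40.

$7,569.40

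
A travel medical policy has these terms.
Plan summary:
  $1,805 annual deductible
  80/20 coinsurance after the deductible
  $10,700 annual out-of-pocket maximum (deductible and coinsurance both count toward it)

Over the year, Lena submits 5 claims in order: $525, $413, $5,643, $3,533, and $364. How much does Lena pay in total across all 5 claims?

Claim 1 — $525: entire amount goes to the deductible. Cost to traveler: $525. OOP to date $525.
Claim 2 — $413: all of it applies to the deductible. Traveler owes $413 (running OOP $938).
Claim 3 — $5,643: deductible takes $867, $4,776 remains; coinsurance $4,776 × 20% = $955.20. Cost to traveler: $1,822.20. OOP to date $2,760.20.
Claim 4 — $3,533: 20% coinsurance on $3,533 = $706.60. Cost to traveler: $706.60. OOP to date $3,466.80.
Claim 5 — $364: 20% coinsurance on $364 = $72.80. Traveler pays $72.80; OOP now $3,539.60.
Total paid by the traveler: $525 + $413 + $1,822.20 + $706.60 + $72.80 = $3,539.60.

$3,539.60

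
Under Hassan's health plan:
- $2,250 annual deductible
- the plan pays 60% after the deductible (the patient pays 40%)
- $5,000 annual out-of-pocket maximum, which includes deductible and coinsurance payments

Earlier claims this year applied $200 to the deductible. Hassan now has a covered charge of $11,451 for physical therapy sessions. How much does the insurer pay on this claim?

$200 of the $2,250 deductible is already met, leaving $2,050.
After the $2,050 deductible portion, $11,451 − $2,050 = $9,401 is subject to coinsurance.
Patient's 40% share of $9,401 is $3,760.40.
Patient responsibility before any cap: $2,050 + $3,760.40 = $5,810.40.
Year-to-date out-of-pocket would reach $200 + $5,810.40 = $6,010.40, above the $5,000 maximum, so the patient pays only $5,000 − $200 = $4,800.
Insurer pays the balance: $11,451 − $4,800 = $6,651.

$6,651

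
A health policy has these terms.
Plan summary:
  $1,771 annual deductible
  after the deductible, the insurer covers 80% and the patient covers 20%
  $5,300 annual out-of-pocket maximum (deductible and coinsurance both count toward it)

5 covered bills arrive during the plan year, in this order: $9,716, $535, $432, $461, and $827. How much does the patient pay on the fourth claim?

$92.20

Bill 1, $9,716: $1,771 finishes the deductible; $7,945 goes to coinsurance; coinsurance $7,945 × 20% = $1,589. Patient pays $3,360; OOP now $3,360.
Bill 2, $535: deductible met; 20% of $535 = $107. Patient owes $107 (running OOP $3,467).
Bill 3, $432: 20% coinsurance on $432 = $86.40. Patient owes $86.40 (running OOP $3,553.40).
Bill 4, $461: deductible already satisfied, so patient's share is 20% × $461 = $92.20. Cost to patient: $92.20. OOP to date $3,645.60.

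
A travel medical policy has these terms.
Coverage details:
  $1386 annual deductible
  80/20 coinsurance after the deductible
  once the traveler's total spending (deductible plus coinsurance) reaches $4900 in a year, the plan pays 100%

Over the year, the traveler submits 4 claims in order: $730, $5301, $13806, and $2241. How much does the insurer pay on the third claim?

Bill 1, $730: fully absorbed by the deductible. Cost to traveler: $730. OOP to date $730. Plan pays $730 − $730 = $0.
Bill 2, $5301: $656 to deductible, leaving $4645; traveler's 20% is $929. Traveler pays $1585; OOP now $2315. Insurer: $5301 − $1585 = $3716.
Bill 3, $13806: deductible already satisfied, so traveler's share is 20% × $13806 = $2761.20. That would push OOP to $5076.20, over the $4900 cap, so traveler pays $4900 − $2315 = $2585. Insurer: $13806 − $2585 = $11221.

$11221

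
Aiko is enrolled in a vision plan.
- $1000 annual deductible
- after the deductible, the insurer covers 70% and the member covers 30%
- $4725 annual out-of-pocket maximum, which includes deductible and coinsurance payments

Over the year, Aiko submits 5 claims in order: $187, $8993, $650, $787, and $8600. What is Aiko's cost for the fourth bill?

$236.10

Bill 1, $187: all of it applies to the deductible. Member owes $187 (running OOP $187).
Bill 2, $8993: deductible takes $813, $8180 remains; 30% of $8180 = $2454. Cost to member: $3267. OOP to date $3454.
Bill 3, $650: deductible met; 30% of $650 = $195. Member owes $195 (running OOP $3649).
Bill 4, $787: deductible met; 30% of $787 = $236.10. Member owes $236.10 (running OOP $3885.10).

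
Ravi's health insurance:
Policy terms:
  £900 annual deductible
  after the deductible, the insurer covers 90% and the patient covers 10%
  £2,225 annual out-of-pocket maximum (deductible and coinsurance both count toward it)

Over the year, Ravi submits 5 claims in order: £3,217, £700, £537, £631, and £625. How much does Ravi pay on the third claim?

£53.70

Claim 1 — £3,217: £900 finishes the deductible; £2,317 goes to coinsurance; 10% of £2,317 = £231.70. Cost to patient: £1,131.70. OOP to date £1,131.70.
Claim 2 — £700: deductible already satisfied, so patient's share is 10% × £700 = £70. Patient owes £70 (running OOP £1,201.70).
Claim 3 — £537: 10% coinsurance on £537 = £53.70. Patient pays £53.70; OOP now £1,255.40.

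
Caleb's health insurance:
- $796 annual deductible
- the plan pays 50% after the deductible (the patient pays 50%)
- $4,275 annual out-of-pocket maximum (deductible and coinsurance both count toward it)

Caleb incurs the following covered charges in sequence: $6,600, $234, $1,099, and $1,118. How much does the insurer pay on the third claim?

Claim 1 ($6,600): $796 finishes the deductible; $5,804 goes to coinsurance; 50% of $5,804 = $2,902. Patient owes $3,698 (running OOP $3,698). Insurer: $6,600 − $3,698 = $2,902.
Claim 2 ($234): deductible already satisfied, so patient's share is 50% × $234 = $117. Patient pays $117; OOP now $3,815. Plan pays $234 − $117 = $117.
Claim 3 ($1,099): deductible met; 50% of $1,099 = $549.50. Adding that to $3,815 gives $4,364.50, past the $4,275 cap; patient pays only $4,275 − $3,815 = $460. Plan pays $1,099 − $460 = $639.

$639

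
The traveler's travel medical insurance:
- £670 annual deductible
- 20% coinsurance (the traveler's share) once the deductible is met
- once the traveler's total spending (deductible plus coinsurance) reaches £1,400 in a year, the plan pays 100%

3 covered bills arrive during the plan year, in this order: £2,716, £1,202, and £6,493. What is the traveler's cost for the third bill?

Bill 1, £2,716: £670 to deductible, leaving £2,046; traveler's 20% is £409.20. Traveler pays £1,079.20; OOP now £1,079.20.
Bill 2, £1,202: 20% coinsurance on £1,202 = £240.40. Cost to traveler: £240.40. OOP to date £1,319.60.
Bill 3, £6,493: deductible met; 20% of £6,493 = £1,298.60. Adding that to £1,319.60 gives £2,618.20, past the £1,400 cap; traveler pays only £1,400 − £1,319.60 = £80.40.

£80.40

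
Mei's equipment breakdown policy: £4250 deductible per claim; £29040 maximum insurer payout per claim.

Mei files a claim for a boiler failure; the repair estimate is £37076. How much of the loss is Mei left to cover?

£8036

After the deductible, £37076 − £4250 = £32826 remains.
£32826 exceeds the £29040 limit, so the insurer pays the limit: £29040.
Business owner's share is the uncovered remainder: £37076 − £29040 = £8036.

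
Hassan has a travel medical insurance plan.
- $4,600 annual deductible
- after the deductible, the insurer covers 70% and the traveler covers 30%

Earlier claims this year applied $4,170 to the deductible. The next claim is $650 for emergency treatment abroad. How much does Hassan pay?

Remaining deductible: $4,600 − $4,170 = $430.
That leaves $650 − $430 = $220 for coinsurance.
Coinsurance: $220 × 30% = $66.
Traveler responsibility: $430 + $66 = $496.

$496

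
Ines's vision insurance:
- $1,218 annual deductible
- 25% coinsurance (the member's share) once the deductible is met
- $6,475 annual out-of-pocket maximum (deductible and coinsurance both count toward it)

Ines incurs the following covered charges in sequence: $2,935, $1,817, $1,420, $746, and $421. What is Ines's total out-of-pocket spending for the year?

#1 ($2,935): $1,218 to deductible, leaving $1,717; coinsurance $1,717 × 25% = $429.25. Cost to member: $1,647.25. OOP to date $1,647.25.
#2 ($1,817): 25% coinsurance on $1,817 = $454.25. Member pays $454.25; OOP now $2,101.50.
#3 ($1,420): 25% coinsurance on $1,420 = $355. Cost to member: $355. OOP to date $2,456.50.
#4 ($746): 25% coinsurance on $746 = $186.50. Member pays $186.50; OOP now $2,643.
#5 ($421): deductible already satisfied, so member's share is 25% × $421 = $105.25. Cost to member: $105.25. OOP to date $2,748.25.
Total paid by the member: $1,647.25 + $454.25 + $355 + $186.50 + $105.25 = $2,748.25.

$2,748.25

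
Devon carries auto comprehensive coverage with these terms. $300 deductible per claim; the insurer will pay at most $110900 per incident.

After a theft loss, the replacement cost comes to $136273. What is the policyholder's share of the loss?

Subtract the deductible: $136273 − $300 = $135973.
The $110900 per-incident cap binds; insurer pays $110900.
Out of pocket: $136273 − $110900 = $25373.

$25373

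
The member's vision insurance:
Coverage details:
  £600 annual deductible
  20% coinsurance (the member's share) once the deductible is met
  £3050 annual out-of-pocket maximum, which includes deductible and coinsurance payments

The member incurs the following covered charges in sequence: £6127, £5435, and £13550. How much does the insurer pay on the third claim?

#1 (£6127): £600 to deductible, leaving £5527; coinsurance £5527 × 20% = £1105.40. Cost to member: £1705.40. OOP to date £1705.40. Insurer: £6127 − £1705.40 = £4421.60.
#2 (£5435): deductible met; 20% of £5435 = £1087. Member pays £1087; OOP now £2792.40. Insurer: £5435 − £1087 = £4348.
#3 (£13550): deductible already satisfied, so member's share is 20% × £13550 = £2710. OOP would hit £5502.40 > £3050, so the cap limits the member to £3050 − £2792.40 = £257.60. Insurer: £13550 − £257.60 = £13292.40.

£13292.40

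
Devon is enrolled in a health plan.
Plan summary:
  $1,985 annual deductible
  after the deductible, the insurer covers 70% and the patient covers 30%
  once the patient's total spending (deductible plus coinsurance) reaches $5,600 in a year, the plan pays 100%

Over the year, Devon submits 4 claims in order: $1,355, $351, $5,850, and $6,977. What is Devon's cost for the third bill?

Claim 1 — $1,355: entire amount goes to the deductible. Patient owes $1,355 (running OOP $1,355).
Claim 2 — $351: fully absorbed by the deductible. Patient owes $351 (running OOP $1,706).
Claim 3 — $5,850: deductible takes $279, $5,571 remains; patient's 30% is $1,671.30. Cost to patient: $1,950.30. OOP to date $3,656.30.

$1,950.30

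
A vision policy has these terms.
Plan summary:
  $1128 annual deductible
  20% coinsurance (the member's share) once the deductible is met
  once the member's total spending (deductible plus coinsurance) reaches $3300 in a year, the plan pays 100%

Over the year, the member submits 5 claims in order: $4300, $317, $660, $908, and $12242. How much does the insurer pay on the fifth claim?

Bill 1, $4300: $1128 finishes the deductible; $3172 goes to coinsurance; 20% of $3172 = $634.40. Member owes $1762.40 (running OOP $1762.40). Insurer: $4300 − $1762.40 = $2537.60.
Bill 2, $317: 20% coinsurance on $317 = $63.40. Cost to member: $63.40. OOP to date $1825.80. Plan pays $317 − $63.40 = $253.60.
Bill 3, $660: deductible already satisfied, so member's share is 20% × $660 = $132. Member owes $132 (running OOP $1957.80). Insurer: $660 − $132 = $528.
Bill 4, $908: deductible met; 20% of $908 = $181.60. Member pays $181.60; OOP now $2139.40. Insurer: $908 − $181.60 = $726.40.
Bill 5, $12242: deductible met; 20% of $12242 = $2448.40. That would push OOP to $4587.80, over the $3300 cap, so member pays $3300 − $2139.40 = $1160.60. Plan pays $12242 − $1160.60 = $11081.40.

$11081.40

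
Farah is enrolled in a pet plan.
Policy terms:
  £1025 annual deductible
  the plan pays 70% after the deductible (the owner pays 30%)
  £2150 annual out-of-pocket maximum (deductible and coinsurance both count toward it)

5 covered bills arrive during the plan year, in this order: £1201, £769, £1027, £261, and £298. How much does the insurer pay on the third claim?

#1 (£1201): £1025 finishes the deductible; £176 goes to coinsurance; coinsurance £176 × 30% = £52.80. Owner owes £1077.80 (running OOP £1077.80). Plan pays £1201 − £1077.80 = £123.20.
#2 (£769): deductible already satisfied, so owner's share is 30% × £769 = £230.70. Owner pays £230.70; OOP now £1308.50. Insurer: £769 − £230.70 = £538.30.
#3 (£1027): 30% coinsurance on £1027 = £308.10. Cost to owner: £308.10. OOP to date £1616.60. Plan pays £1027 − £308.10 = £718.90.

£718.90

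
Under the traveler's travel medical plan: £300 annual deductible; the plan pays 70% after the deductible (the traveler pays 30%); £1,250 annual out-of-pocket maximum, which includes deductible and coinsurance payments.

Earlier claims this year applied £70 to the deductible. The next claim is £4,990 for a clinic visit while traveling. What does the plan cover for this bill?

£3,810

Remaining deductible: £300 − £70 = £230.
The remaining £4,760 (= £4,990 − £230) moves to coinsurance.
Coinsurance: £4,760 × 30% = £1,428.
That puts the traveler's cost at £230 + £1,428 = £1,658 before any cap.
Year-to-date out-of-pocket would reach £70 + £1,658 = £1,728, above the £1,250 maximum, so the traveler pays only £1,250 − £70 = £1,180.
Insurer pays the balance: £4,990 − £1,180 = £3,810.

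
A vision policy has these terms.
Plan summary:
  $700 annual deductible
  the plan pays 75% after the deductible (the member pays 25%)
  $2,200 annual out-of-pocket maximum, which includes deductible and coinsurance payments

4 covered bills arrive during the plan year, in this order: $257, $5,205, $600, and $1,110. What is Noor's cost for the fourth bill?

$159.50

Claim 1 ($257): entire amount goes to the deductible. Member pays $257; OOP now $257.
Claim 2 ($5,205): $443 finishes the deductible; $4,762 goes to coinsurance; coinsurance $4,762 × 25% = $1,190.50. Member pays $1,633.50; OOP now $1,890.50.
Claim 3 ($600): 25% coinsurance on $600 = $150. Member pays $150; OOP now $2,040.50.
Claim 4 ($1,110): deductible already satisfied, so member's share is 25% × $1,110 = $277.50. OOP would hit $2,318 > $2,200, so the cap limits the member to $2,200 − $2,040.50 = $159.50.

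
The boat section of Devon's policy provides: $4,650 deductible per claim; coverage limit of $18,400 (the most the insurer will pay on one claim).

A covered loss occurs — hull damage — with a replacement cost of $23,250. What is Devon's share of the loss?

$4,850

After the deductible, $23,250 − $4,650 = $18,600 remains.
The $18,400 per-incident cap binds; insurer pays $18,400.
Out of pocket: $23,250 − $18,400 = $4,850.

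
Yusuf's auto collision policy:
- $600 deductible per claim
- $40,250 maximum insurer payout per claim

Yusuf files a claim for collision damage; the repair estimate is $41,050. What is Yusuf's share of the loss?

$800

Less the $600 deductible: $41,050 − $600 = $40,450.
The $40,250 per-incident cap binds; insurer pays $40,250.
The driver bears the rest of the original loss: $41,050 − $40,250 = $800.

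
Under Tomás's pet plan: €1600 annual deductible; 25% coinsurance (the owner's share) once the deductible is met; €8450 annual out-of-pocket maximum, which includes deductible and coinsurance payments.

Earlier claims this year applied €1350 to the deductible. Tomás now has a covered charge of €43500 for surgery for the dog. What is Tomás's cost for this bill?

€7100

€1350 of the €1600 deductible is already met, leaving €250.
The remaining €43250 (= €43500 − €250) moves to coinsurance.
Coinsurance: €43250 × 25% = €10812.50.
That puts the owner's cost at €250 + €10812.50 = €11062.50 before any cap.
That would bring total out-of-pocket to €12412.50, past the €8450 cap. The owner is capped at €8450 − €1350 = €7100 on this claim.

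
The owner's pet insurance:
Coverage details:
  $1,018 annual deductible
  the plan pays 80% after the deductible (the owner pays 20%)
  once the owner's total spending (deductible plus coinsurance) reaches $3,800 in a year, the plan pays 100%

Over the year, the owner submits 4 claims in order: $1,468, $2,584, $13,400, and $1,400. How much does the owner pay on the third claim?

#1 ($1,468): $1,018 to deductible, leaving $450; 20% of $450 = $90. Cost to owner: $1,108. OOP to date $1,108.
#2 ($2,584): deductible met; 20% of $2,584 = $516.80. Owner pays $516.80; OOP now $1,624.80.
#3 ($13,400): deductible already satisfied, so owner's share is 20% × $13,400 = $2,680. That would push OOP to $4,304.80, over the $3,800 cap, so owner pays $3,800 − $1,624.80 = $2,175.20.

$2,175.20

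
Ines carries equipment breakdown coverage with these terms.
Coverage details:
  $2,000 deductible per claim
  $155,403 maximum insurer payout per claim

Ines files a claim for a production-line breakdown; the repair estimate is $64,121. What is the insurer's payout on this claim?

Less the $2,000 deductible: $64,121 − $2,000 = $62,121.
That's under the $155,403 cap, so the insurer reimburses the full $62,121.

$62,121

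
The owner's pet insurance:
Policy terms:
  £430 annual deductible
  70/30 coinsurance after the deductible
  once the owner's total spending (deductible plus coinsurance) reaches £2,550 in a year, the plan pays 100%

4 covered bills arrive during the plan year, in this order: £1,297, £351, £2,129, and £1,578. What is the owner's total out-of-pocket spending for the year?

#1 (£1,297): £430 finishes the deductible; £867 goes to coinsurance; coinsurance £867 × 30% = £260.10. Owner pays £690.10; OOP now £690.10.
#2 (£351): deductible met; 30% of £351 = £105.30. Cost to owner: £105.30. OOP to date £795.40.
#3 (£2,129): 30% coinsurance on £2,129 = £638.70. Owner pays £638.70; OOP now £1,434.10.
#4 (£1,578): 30% coinsurance on £1,578 = £473.40. Cost to owner: £473.40. OOP to date £1,907.50.
Summing the owner's payments: £690.10 + £105.30 + £638.70 + £473.40 = £1,907.50.

£1,907.50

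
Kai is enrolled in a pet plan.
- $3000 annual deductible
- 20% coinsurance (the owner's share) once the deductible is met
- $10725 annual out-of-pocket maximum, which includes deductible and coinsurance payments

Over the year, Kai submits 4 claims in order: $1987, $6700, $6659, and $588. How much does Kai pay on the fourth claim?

Bill 1, $1987: entire amount goes to the deductible. Owner pays $1987; OOP now $1987.
Bill 2, $6700: $1013 to deductible, leaving $5687; coinsurance $5687 × 20% = $1137.40. Owner pays $2150.40; OOP now $4137.40.
Bill 3, $6659: 20% coinsurance on $6659 = $1331.80. Owner pays $1331.80; OOP now $5469.20.
Bill 4, $588: deductible met; 20% of $588 = $117.60. Owner owes $117.60 (running OOP $5586.80).

$117.60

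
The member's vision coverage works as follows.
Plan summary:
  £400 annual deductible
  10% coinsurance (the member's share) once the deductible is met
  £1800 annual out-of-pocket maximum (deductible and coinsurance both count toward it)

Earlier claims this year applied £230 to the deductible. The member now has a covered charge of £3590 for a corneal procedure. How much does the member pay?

£512

Deductible still to meet: £400 − £230 = £170.
That leaves £3590 − £170 = £3420 for coinsurance.
Member's 10% share of £3420 is £342.
Member responsibility before any cap: £170 + £342 = £512.
Total out-of-pocket so far would be £230 + £512 = £742, below the £1800 cap — no reduction.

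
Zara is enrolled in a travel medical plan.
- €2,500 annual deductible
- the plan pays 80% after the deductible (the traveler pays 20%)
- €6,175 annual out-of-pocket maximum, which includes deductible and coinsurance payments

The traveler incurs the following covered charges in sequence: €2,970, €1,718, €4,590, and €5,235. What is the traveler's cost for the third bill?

Claim 1 (€2,970): €2,500 to deductible, leaving €470; traveler's 20% is €94. Cost to traveler: €2,594. OOP to date €2,594.
Claim 2 (€1,718): deductible met; 20% of €1,718 = €343.60. Traveler pays €343.60; OOP now €2,937.60.
Claim 3 (€4,590): deductible already satisfied, so traveler's share is 20% × €4,590 = €918. Traveler owes €918 (running OOP €3,855.60).

€918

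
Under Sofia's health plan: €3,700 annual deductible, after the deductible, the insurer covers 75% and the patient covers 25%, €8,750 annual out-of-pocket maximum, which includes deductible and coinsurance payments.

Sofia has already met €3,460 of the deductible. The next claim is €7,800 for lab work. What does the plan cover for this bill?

€5,670

€3,460 of the €3,700 deductible is already met, leaving €240.
After the €240 deductible portion, €7,800 − €240 = €7,560 is subject to coinsurance.
25% of €7,560 = €1,890 falls to the patient.
That puts the patient's cost at €240 + €1,890 = €2,130 before any cap.
Cumulative spending €3,460 + €2,130 = €5,590 stays under the €8,750 maximum.
The insurer covers the remainder: €7,800 − €2,130 = €5,670.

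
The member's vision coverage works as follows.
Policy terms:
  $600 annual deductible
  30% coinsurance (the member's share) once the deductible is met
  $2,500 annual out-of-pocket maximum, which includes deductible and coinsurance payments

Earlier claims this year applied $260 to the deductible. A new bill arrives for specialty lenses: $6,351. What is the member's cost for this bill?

Remaining deductible: $600 − $260 = $340.
That leaves $6,351 − $340 = $6,011 for coinsurance.
Coinsurance: $6,011 × 30% = $1,803.30.
That puts the member's cost at $340 + $1,803.30 = $2,143.30 before any cap.
Cumulative spending $260 + $2,143.30 = $2,403.30 stays under the $2,500 maximum.

$2,143.30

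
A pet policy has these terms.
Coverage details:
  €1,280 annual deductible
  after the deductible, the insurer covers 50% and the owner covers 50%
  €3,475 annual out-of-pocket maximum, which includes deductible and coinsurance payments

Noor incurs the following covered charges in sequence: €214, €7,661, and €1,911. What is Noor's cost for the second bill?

€3,261

Bill 1, €214: all of it applies to the deductible. Owner pays €214; OOP now €214.
Bill 2, €7,661: €1,066 to deductible, leaving €6,595; 50% of €6,595 = €3,297.50. Deductible plus coinsurance: €1,066 + €3,297.50 = €4,363.50. That would push OOP to €4,577.50, over the €3,475 cap, so owner pays €3,475 − €214 = €3,261.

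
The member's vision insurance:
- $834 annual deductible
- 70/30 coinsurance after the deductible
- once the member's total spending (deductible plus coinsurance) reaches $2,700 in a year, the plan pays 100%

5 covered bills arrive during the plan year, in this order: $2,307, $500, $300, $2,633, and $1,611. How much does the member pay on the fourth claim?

$789.90

Claim 1 — $2,307: deductible takes $834, $1,473 remains; coinsurance $1,473 × 30% = $441.90. Member pays $1,275.90; OOP now $1,275.90.
Claim 2 — $500: deductible already satisfied, so member's share is 30% × $500 = $150. Member owes $150 (running OOP $1,425.90).
Claim 3 — $300: deductible met; 30% of $300 = $90. Member owes $90 (running OOP $1,515.90).
Claim 4 — $2,633: 30% coinsurance on $2,633 = $789.90. Member owes $789.90 (running OOP $2,305.80).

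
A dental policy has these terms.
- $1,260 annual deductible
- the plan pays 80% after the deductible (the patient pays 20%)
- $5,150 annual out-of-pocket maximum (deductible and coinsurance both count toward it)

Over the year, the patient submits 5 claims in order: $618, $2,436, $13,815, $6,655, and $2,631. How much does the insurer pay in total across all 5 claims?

$21,005

Claim 1 — $618: entire amount goes to the deductible. Cost to patient: $618. OOP to date $618. Insurer: $618 − $618 = $0.
Claim 2 — $2,436: $642 to deductible, leaving $1,794; 20% of $1,794 = $358.80. Patient pays $1,000.80; OOP now $1,618.80. Plan pays $2,436 − $1,000.80 = $1,435.20.
Claim 3 — $13,815: deductible already satisfied, so patient's share is 20% × $13,815 = $2,763. Patient pays $2,763; OOP now $4,381.80. Plan pays $13,815 − $2,763 = $11,052.
Claim 4 — $6,655: 20% coinsurance on $6,655 = $1,331. Adding that to $4,381.80 gives $5,712.80, past the $5,150 cap; patient pays only $5,150 − $4,381.80 = $768.20. Plan pays $6,655 − $768.20 = $5,886.80.
Claim 5 — $2,631: deductible met; 20% of $2,631 = $526.20. OOP would hit $5,676.20 > $5,150, so the cap limits the patient to $5,150 − $5,150 = $0. Plan pays $2,631 − $0 = $2,631.
Insurer total: $0 + $1,435.20 + $11,052 + $5,886.80 + $2,631 = $21,005.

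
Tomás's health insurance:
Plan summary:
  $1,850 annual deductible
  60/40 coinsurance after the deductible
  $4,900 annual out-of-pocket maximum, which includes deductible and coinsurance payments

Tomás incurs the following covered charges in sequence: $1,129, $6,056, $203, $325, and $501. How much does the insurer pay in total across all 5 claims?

$3,818.40

Bill 1, $1,129: all of it applies to the deductible. Cost to patient: $1,129. OOP to date $1,129. Insurer: $1,129 − $1,129 = $0.
Bill 2, $6,056: $721 to deductible, leaving $5,335; 40% of $5,335 = $2,134. Cost to patient: $2,855. OOP to date $3,984. Plan pays $6,056 − $2,855 = $3,201.
Bill 3, $203: deductible met; 40% of $203 = $81.20. Patient pays $81.20; OOP now $4,065.20. Plan pays $203 − $81.20 = $121.80.
Bill 4, $325: deductible already satisfied, so patient's share is 40% × $325 = $130. Cost to patient: $130. OOP to date $4,195.20. Plan pays $325 − $130 = $195.
Bill 5, $501: deductible met; 40% of $501 = $200.40. Cost to patient: $200.40. OOP to date $4,395.60. Plan pays $501 − $200.40 = $300.60.
Insurer total = bills − patient's total = $8,214 − $4,395.60 = $3,818.40.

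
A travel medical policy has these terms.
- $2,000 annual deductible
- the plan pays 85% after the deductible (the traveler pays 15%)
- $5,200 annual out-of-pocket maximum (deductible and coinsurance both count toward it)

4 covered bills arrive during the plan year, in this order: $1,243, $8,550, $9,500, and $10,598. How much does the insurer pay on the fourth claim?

#1 ($1,243): all of it applies to the deductible. Traveler owes $1,243 (running OOP $1,243). Insurer: $1,243 − $1,243 = $0.
#2 ($8,550): $757 finishes the deductible; $7,793 goes to coinsurance; 15% of $7,793 = $1,168.95. Traveler pays $1,925.95; OOP now $3,168.95. Insurer: $8,550 − $1,925.95 = $6,624.05.
#3 ($9,500): deductible met; 15% of $9,500 = $1,425. Cost to traveler: $1,425. OOP to date $4,593.95. Plan pays $9,500 − $1,425 = $8,075.
#4 ($10,598): deductible already satisfied, so traveler's share is 15% × $10,598 = $1,589.70. That would push OOP to $6,183.65, over the $5,200 cap, so traveler pays $5,200 − $4,593.95 = $606.05. Insurer: $10,598 − $606.05 = $9,991.95.

$9,991.95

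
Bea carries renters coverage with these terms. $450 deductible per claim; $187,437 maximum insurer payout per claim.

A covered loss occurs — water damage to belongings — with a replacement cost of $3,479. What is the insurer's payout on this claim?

Less the $450 deductible: $3,479 − $450 = $3,029.
That's under the $187,437 cap, so the insurer reimburses the full $3,029.

$3,029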